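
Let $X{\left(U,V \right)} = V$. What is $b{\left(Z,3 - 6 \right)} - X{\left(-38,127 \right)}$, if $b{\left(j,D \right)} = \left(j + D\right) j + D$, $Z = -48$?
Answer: $2318$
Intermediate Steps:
$b{\left(j,D \right)} = D + j \left(D + j\right)$ ($b{\left(j,D \right)} = \left(D + j\right) j + D = j \left(D + j\right) + D = D + j \left(D + j\right)$)
$b{\left(Z,3 - 6 \right)} - X{\left(-38,127 \right)} = \left(\left(3 - 6\right) + \left(-48\right)^{2} + \left(3 - 6\right) \left(-48\right)\right) - 127 = \left(\left(3 - 6\right) + 2304 + \left(3 - 6\right) \left(-48\right)\right) - 127 = \left(-3 + 2304 - -144\right) - 127 = \left(-3 + 2304 + 144\right) - 127 = 2445 - 127 = 2318$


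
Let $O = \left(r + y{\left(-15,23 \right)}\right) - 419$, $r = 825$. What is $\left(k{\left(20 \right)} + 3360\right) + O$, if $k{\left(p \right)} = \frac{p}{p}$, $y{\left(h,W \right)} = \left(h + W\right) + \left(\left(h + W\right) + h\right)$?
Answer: $3768$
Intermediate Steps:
$y{\left(h,W \right)} = 2 W + 3 h$ ($y{\left(h,W \right)} = \left(W + h\right) + \left(\left(W + h\right) + h\right) = \left(W + h\right) + \left(W + 2 h\right) = 2 W + 3 h$)
$k{\left(p \right)} = 1$
$O = 407$ ($O = \left(825 + \left(2 \cdot 23 + 3 \left(-15\right)\right)\right) - 419 = \left(825 + \left(46 - 45\right)\right) - 419 = \left(825 + 1\right) - 419 = 826 - 419 = 407$)
$\left(k{\left(20 \right)} + 3360\right) + O = \left(1 + 3360\right) + 407 = 3361 + 407 = 3768$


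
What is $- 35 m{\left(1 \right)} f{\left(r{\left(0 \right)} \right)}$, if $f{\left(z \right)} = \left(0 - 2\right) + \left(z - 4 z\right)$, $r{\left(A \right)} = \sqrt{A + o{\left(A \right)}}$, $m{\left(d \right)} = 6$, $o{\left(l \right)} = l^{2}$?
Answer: $420$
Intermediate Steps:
$r{\left(A \right)} = \sqrt{A + A^{2}}$
$f{\left(z \right)} = -2 - 3 z$ ($f{\left(z \right)} = \left(0 - 2\right) - 3 z = -2 - 3 z$)
$- 35 m{\left(1 \right)} f{\left(r{\left(0 \right)} \right)} = \left(-35\right) 6 \left(-2 - 3 \sqrt{0 \left(1 + 0\right)}\right) = - 210 \left(-2 - 3 \sqrt{0 \cdot 1}\right) = - 210 \left(-2 - 3 \sqrt{0}\right) = - 210 \left(-2 - 0\right) = - 210 \left(-2 + 0\right) = \left(-210\right) \left(-2\right) = 420$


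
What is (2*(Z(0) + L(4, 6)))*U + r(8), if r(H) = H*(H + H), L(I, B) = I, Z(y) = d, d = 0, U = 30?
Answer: 368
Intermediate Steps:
Z(y) = 0
r(H) = 2*H² (r(H) = H*(2*H) = 2*H²)
(2*(Z(0) + L(4, 6)))*U + r(8) = (2*(0 + 4))*30 + 2*8² = (2*4)*30 + 2*64 = 8*30 + 128 = 240 + 128 = 368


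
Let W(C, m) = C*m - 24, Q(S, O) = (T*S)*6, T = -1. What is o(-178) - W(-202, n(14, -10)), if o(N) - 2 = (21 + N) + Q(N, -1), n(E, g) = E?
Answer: 3765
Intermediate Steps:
Q(S, O) = -6*S (Q(S, O) = -S*6 = -6*S)
W(C, m) = -24 + C*m
o(N) = 23 - 5*N (o(N) = 2 + ((21 + N) - 6*N) = 2 + (21 - 5*N) = 23 - 5*N)
o(-178) - W(-202, n(14, -10)) = (23 - 5*(-178)) - (-24 - 202*14) = (23 + 890) - (-24 - 2828) = 913 - 1*(-2852) = 913 + 2852 = 3765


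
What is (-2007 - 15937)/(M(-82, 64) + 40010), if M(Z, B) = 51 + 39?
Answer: -4486/10025 ≈ -0.44748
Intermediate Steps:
M(Z, B) = 90
(-2007 - 15937)/(M(-82, 64) + 40010) = (-2007 - 15937)/(90 + 40010) = -17944/40100 = -17944*1/40100 = -4486/10025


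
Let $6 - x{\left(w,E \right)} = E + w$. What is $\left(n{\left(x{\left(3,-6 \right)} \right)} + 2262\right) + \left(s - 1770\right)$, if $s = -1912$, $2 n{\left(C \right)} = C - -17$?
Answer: $-1407$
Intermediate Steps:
$x{\left(w,E \right)} = 6 - E - w$ ($x{\left(w,E \right)} = 6 - \left(E + w\right) = 6 - E - w$)
$n{\left(C \right)} = \frac{17}{2} + \frac{C}{2}$ ($n{\left(C \right)} = \frac{C - -17}{2} = \frac{C + 17}{2} = \frac{17 + C}{2} = \frac{17}{2} + \frac{C}{2}$)
$\left(n{\left(x{\left(3,-6 \right)} \right)} + 2262\right) + \left(s - 1770\right) = \left(\left(\frac{17}{2} + \frac{6 - -6 - 3}{2}\right) + 2262\right) - 3682 = \left(\left(\frac{17}{2} + \frac{6 + 6 - 3}{2}\right) + 2262\right) - 3682 = \left(\left(\frac{17}{2} + \frac{1}{2} \cdot 9\right) + 2262\right) - 3682 = \left(\left(\frac{17}{2} + \frac{9}{2}\right) + 2262\right) - 3682 = \left(13 + 2262\right) - 3682 = 2275 - 3682 = -1407$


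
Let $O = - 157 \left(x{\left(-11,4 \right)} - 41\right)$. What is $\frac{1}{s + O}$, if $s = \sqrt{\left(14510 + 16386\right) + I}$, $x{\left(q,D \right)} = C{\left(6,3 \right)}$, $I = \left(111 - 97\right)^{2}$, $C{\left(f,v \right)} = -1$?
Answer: $\frac{1099}{7241624} - \frac{\sqrt{7773}}{21724872} \approx 0.0001477$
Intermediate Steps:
$I = 196$ ($I = 14^{2} = 196$)
$x{\left(q,D \right)} = -1$
$O = 6594$ ($O = - 157 \left(-1 - 41\right) = \left(-157\right) \left(-42\right) = 6594$)
$s = 2 \sqrt{7773}$ ($s = \sqrt{\left(14510 + 16386\right) + 196} = \sqrt{30896 + 196} = \sqrt{31092} = 2 \sqrt{7773} \approx 176.33$)
$\frac{1}{s + O} = \frac{1}{2 \sqrt{7773} + 6594} = \frac{1}{6594 + 2 \sqrt{7773}}$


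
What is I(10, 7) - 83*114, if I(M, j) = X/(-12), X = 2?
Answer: -56773/6 ≈ -9462.2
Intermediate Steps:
I(M, j) = -⅙ (I(M, j) = 2/(-12) = 2*(-1/12) = -⅙)
I(10, 7) - 83*114 = -⅙ - 83*114 = -⅙ - 9462 = -56773/6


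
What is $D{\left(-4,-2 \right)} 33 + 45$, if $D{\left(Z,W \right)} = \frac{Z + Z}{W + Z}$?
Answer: $89$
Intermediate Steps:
$D{\left(Z,W \right)} = \frac{2 Z}{W + Z}$
$D{\left(-4,-2 \right)} 33 + 45 = 2 \left(-4\right) \frac{1}{-2 - 4} \cdot 33 + 45 = 2 \left(-4\right) \frac{1}{-6} \cdot 33 + 45 = 2 \left(-4\right) \left(- \frac{1}{6}\right) 33 + 45 = \frac{4}{3} \cdot 33 + 45 = 44 + 45 = 89$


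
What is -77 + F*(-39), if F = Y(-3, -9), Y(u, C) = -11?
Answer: 352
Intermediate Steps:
F = -11
-77 + F*(-39) = -77 - 11*(-39) = -77 + 429 = 352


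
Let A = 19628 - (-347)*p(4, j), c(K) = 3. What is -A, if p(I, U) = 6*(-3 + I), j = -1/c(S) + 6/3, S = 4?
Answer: -21710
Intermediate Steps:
j = 5/3 (j = -1/3 + 6/3 = -1*1/3 + 6*(1/3) = -1/3 + 2 = 5/3 ≈ 1.6667)
p(I, U) = -18 + 6*I
A = 21710 (A = 19628 - (-347)*(-18 + 6*4) = 19628 - (-347)*(-18 + 24) = 19628 - (-347)*6 = 19628 - 1*(-2082) = 19628 + 2082 = 21710)
-A = -1*21710 = -21710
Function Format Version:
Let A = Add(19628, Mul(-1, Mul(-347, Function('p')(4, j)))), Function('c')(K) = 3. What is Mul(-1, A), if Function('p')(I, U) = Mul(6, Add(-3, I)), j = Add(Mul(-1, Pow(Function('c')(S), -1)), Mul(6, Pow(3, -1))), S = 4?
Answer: -21710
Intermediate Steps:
j = Rational(5, 3) (j = Add(Mul(-1, Pow(3, -1)), Mul(6, Pow(3, -1))) = Add(Mul(-1, Rational(1, 3)), Mul(6, Rational(1, 3))) = Add(Rational(-1, 3), 2) = Rational(5, 3) ≈ 1.6667)
Function('p')(I, U) = Add(-18, Mul(6, I))
A = 21710 (A = Add(19628, Mul(-1, Mul(-347, Add(-18, Mul(6, 4))))) = Add(19628, Mul(-1, Mul(-347, Add(-18, 24)))) = Add(19628, Mul(-1, Mul(-347, 6))) = Add(19628, Mul(-1, -2082)) = Add(19628, 2082) = 21710)
Mul(-1, A) = Mul(-1, 21710) = -21710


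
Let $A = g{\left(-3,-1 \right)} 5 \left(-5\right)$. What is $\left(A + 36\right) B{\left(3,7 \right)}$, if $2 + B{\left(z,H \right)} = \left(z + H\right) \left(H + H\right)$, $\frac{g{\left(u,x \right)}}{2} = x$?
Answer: $11868$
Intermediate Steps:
$g{\left(u,x \right)} = 2 x$
$B{\left(z,H \right)} = -2 + 2 H \left(H + z\right)$ ($B{\left(z,H \right)} = -2 + \left(z + H\right) \left(H + H\right) = -2 + \left(H + z\right) 2 H = -2 + 2 H \left(H + z\right)$)
$A = 50$ ($A = 2 \left(-1\right) 5 \left(-5\right) = \left(-2\right) 5 \left(-5\right) = \left(-10\right) \left(-5\right) = 50$)
$\left(A + 36\right) B{\left(3,7 \right)} = \left(50 + 36\right) \left(-2 + 2 \cdot 7^{2} + 2 \cdot 7 \cdot 3\right) = 86 \left(-2 + 2 \cdot 49 + 42\right) = 86 \left(-2 + 98 + 42\right) = 86 \cdot 138 = 11868$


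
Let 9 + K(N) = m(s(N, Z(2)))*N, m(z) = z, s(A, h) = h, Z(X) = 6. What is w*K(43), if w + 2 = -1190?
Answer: -296808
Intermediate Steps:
w = -1192 (w = -2 - 1190 = -1192)
K(N) = -9 + 6*N
w*K(43) = -1192*(-9 + 6*43) = -1192*(-9 + 258) = -1192*249 = -296808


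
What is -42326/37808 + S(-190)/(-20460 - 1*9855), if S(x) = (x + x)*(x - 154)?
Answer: -14477615/2665464 ≈ -5.4316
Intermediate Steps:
S(x) = 2*x*(-154 + x) (S(x) = (2*x)*(-154 + x) = 2*x*(-154 + x))
-42326/37808 + S(-190)/(-20460 - 1*9855) = -42326/37808 + (2*(-190)*(-154 - 190))/(-20460 - 1*9855) = -42326*1/37808 + (2*(-190)*(-344))/(-20460 - 9855) = -21163/18904 + 130720/(-30315) = -21163/18904 + 130720*(-1/30315) = -21163/18904 - 608/141 = -14477615/2665464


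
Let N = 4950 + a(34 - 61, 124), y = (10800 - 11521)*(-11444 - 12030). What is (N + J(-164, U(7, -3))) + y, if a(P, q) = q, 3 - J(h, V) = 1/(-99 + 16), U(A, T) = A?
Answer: 1405175974/83 ≈ 1.6930e+7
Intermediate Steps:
J(h, V) = 250/83 (J(h, V) = 3 - 1/(-99 + 16) = 3 - 1/(-83) = 3 - 1*(-1/83) = 3 + 1/83 = 250/83)
y = 16924754 (y = -721*(-23474) = 16924754)
N = 5074 (N = 4950 + 124 = 5074)
(N + J(-164, U(7, -3))) + y = (5074 + 250/83) + 16924754 = 421392/83 + 16924754 = 1405175974/83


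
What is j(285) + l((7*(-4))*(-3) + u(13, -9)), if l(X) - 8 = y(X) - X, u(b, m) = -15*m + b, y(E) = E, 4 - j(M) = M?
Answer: -273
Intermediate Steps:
j(M) = 4 - M
u(b, m) = b - 15*m
l(X) = 8 (l(X) = 8 + (X - X) = 8 + 0 = 8)
j(285) + l((7*(-4))*(-3) + u(13, -9)) = (4 - 1*285) + 8 = (4 - 285) + 8 = -281 + 8 = -273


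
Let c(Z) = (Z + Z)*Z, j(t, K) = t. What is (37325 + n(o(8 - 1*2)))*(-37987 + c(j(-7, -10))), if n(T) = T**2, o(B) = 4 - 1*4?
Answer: -1414206925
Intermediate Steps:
c(Z) = 2*Z**2 (c(Z) = (2*Z)*Z = 2*Z**2)
o(B) = 0 (o(B) = 4 - 4 = 0)
(37325 + n(o(8 - 1*2)))*(-37987 + c(j(-7, -10))) = (37325 + 0**2)*(-37987 + 2*(-7)**2) = (37325 + 0)*(-37987 + 2*49) = 37325*(-37987 + 98) = 37325*(-37889) = -1414206925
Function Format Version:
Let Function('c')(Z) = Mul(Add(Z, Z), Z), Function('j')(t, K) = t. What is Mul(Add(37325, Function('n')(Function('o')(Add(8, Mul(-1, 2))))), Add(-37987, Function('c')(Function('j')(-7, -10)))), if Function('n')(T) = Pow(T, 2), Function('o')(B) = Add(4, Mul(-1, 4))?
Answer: -1414206925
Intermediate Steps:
Function('c')(Z) = Mul(2, Pow(Z, 2)) (Function('c')(Z) = Mul(Mul(2, Z), Z) = Mul(2, Pow(Z, 2)))
Function('o')(B) = 0 (Function('o')(B) = Add(4, -4) = 0)
Mul(Add(37325, Function('n')(Function('o')(Add(8, Mul(-1, 2))))), Add(-37987, Function('c')(Function('j')(-7, -10)))) = Mul(Add(37325, Pow(0, 2)), Add(-37987, Mul(2, Pow(-7, 2)))) = Mul(Add(37325, 0), Add(-37987, Mul(2, 49))) = Mul(37325, Add(-37987, 98)) = Mul(37325, -37889) = -1414206925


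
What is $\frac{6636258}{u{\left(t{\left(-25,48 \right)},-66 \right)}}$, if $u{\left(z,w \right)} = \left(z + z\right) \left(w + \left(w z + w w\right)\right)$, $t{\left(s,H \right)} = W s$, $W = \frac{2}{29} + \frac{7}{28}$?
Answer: $- \frac{7441457304}{86131375} \approx -86.397$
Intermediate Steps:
$W = \frac{37}{116}$ ($W = 2 \cdot \frac{1}{29} + 7 \cdot \frac{1}{28} = \frac{2}{29} + \frac{1}{4} = \frac{37}{116} \approx 0.31897$)
$t{\left(s,H \right)} = \frac{37 s}{116}$
$u{\left(z,w \right)} = 2 z \left(w + w^{2} + w z\right)$ ($u{\left(z,w \right)} = 2 z \left(w + \left(w z + w^{2}\right)\right) = 2 z \left(w + \left(w^{2} + w z\right)\right) = 2 z \left(w + w^{2} + w z\right)$)
$\frac{6636258}{u{\left(t{\left(-25,48 \right)},-66 \right)}} = \frac{6636258}{2 \left(-66\right) \frac{37}{116} \left(-25\right) \left(1 - 66 + \frac{37}{116} \left(-25\right)\right)} = \frac{6636258}{2 \left(-66\right) \left(- \frac{925}{116}\right) \left(1 - 66 - \frac{925}{116}\right)} = \frac{6636258}{2 \left(-66\right) \left(- \frac{925}{116}\right) \left(- \frac{8465}{116}\right)} = \frac{6636258}{- \frac{258394125}{3364}} = 6636258 \left(- \frac{3364}{258394125}\right) = - \frac{7441457304}{86131375}$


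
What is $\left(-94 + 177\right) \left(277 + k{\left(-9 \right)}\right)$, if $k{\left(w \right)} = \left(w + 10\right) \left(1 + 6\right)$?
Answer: $23572$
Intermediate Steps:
$k{\left(w \right)} = 70 + 7 w$ ($k{\left(w \right)} = \left(10 + w\right) 7 = 70 + 7 w$)
$\left(-94 + 177\right) \left(277 + k{\left(-9 \right)}\right) = \left(-94 + 177\right) \left(277 + \left(70 + 7 \left(-9\right)\right)\right) = 83 \left(277 + \left(70 - 63\right)\right) = 83 \left(277 + 7\right) = 83 \cdot 284 = 23572$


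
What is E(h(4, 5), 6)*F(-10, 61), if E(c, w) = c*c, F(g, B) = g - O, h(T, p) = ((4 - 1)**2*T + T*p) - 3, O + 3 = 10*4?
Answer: -132023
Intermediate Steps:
O = 37 (O = -3 + 10*4 = -3 + 40 = 37)
h(T, p) = -3 + 9*T + T*p (h(T, p) = (3**2*T + T*p) - 3 = (9*T + T*p) - 3 = -3 + 9*T + T*p)
F(g, B) = -37 + g (F(g, B) = g - 1*37 = g - 37 = -37 + g)
E(c, w) = c**2
E(h(4, 5), 6)*F(-10, 61) = (-3 + 9*4 + 4*5)**2*(-37 - 10) = (-3 + 36 + 20)**2*(-47) = 53**2*(-47) = 2809*(-47) = -132023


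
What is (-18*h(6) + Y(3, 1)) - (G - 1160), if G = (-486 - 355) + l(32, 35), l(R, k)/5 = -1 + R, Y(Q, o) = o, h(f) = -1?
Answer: 1865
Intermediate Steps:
l(R, k) = -5 + 5*R (l(R, k) = 5*(-1 + R) = -5 + 5*R)
G = -686 (G = (-486 - 355) + (-5 + 5*32) = -841 + (-5 + 160) = -841 + 155 = -686)
(-18*h(6) + Y(3, 1)) - (G - 1160) = (-18*(-1) + 1) - (-686 - 1160) = (18 + 1) - 1*(-1846) = 19 + 1846 = 1865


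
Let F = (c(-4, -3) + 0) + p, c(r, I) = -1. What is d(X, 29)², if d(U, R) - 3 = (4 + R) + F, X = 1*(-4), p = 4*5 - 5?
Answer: 2500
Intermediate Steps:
p = 15 (p = 20 - 5 = 15)
X = -4
F = 14 (F = (-1 + 0) + 15 = -1 + 15 = 14)
d(U, R) = 21 + R (d(U, R) = 3 + ((4 + R) + 14) = 3 + (18 + R) = 21 + R)
d(X, 29)² = (21 + 29)² = 50² = 2500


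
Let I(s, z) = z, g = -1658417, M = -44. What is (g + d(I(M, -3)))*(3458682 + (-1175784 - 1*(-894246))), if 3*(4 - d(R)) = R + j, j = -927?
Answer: -5268031997832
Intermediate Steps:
d(R) = 313 - R/3 (d(R) = 4 - (R - 927)/3 = 4 - (-927 + R)/3 = 4 + (309 - R/3) = 313 - R/3)
(g + d(I(M, -3)))*(3458682 + (-1175784 - 1*(-894246))) = (-1658417 + (313 - ⅓*(-3)))*(3458682 + (-1175784 - 1*(-894246))) = (-1658417 + (313 + 1))*(3458682 + (-1175784 + 894246)) = (-1658417 + 314)*(3458682 - 281538) = -1658103*3177144 = -5268031997832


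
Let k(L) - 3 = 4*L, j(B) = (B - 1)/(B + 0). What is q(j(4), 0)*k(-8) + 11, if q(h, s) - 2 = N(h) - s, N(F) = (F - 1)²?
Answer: -781/16 ≈ -48.813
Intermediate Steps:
N(F) = (-1 + F)²
j(B) = (-1 + B)/B
k(L) = 3 + 4*L
q(h, s) = 2 + (-1 + h)² - s (q(h, s) = 2 + ((-1 + h)² - s) = 2 + (-1 + h)² - s)
q(j(4), 0)*k(-8) + 11 = (2 + (-1 + (-1 + 4)/4)² - 1*0)*(3 + 4*(-8)) + 11 = (2 + (-1 + (¼)*3)² + 0)*(3 - 32) + 11 = (2 + (-1 + ¾)² + 0)*(-29) + 11 = (2 + (-¼)² + 0)*(-29) + 11 = (2 + 1/16 + 0)*(-29) + 11 = (33/16)*(-29) + 11 = -957/16 + 11 = -781/16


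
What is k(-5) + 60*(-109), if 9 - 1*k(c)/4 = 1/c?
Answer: -32516/5 ≈ -6503.2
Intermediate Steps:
k(c) = 36 - 4/c
k(-5) + 60*(-109) = (36 - 4/(-5)) + 60*(-109) = (36 - 4*(-1/5)) - 6540 = (36 + 4/5) - 6540 = 184/5 - 6540 = -32516/5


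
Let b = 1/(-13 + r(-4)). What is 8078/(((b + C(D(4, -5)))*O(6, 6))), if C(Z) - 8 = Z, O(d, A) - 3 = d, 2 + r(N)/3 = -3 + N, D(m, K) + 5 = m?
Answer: 323120/2511 ≈ 128.68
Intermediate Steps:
D(m, K) = -5 + m
r(N) = -15 + 3*N (r(N) = -6 + 3*(-3 + N) = -6 + (-9 + 3*N) = -15 + 3*N)
O(d, A) = 3 + d
b = -1/40 (b = 1/(-13 + (-15 + 3*(-4))) = 1/(-13 + (-15 - 12)) = 1/(-13 - 27) = 1/(-40) = -1/40 ≈ -0.025000)
C(Z) = 8 + Z
8078/(((b + C(D(4, -5)))*O(6, 6))) = 8078/(((-1/40 + (8 + (-5 + 4)))*(3 + 6))) = 8078/(((-1/40 + (8 - 1))*9)) = 8078/(((-1/40 + 7)*9)) = 8078/(((279/40)*9)) = 8078/(2511/40) = 8078*(40/2511) = 323120/2511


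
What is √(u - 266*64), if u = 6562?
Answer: I*√10462 ≈ 102.28*I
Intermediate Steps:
√(u - 266*64) = √(6562 - 266*64) = √(6562 - 17024) = √(-10462) = I*√10462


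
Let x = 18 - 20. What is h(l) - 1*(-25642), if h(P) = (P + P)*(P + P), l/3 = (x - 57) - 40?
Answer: 378478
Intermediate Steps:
x = -2
l = -297 (l = 3*((-2 - 57) - 40) = 3*(-59 - 40) = 3*(-99) = -297)
h(P) = 4*P² (h(P) = (2*P)*(2*P) = 4*P²)
h(l) - 1*(-25642) = 4*(-297)² - 1*(-25642) = 4*88209 + 25642 = 352836 + 25642 = 378478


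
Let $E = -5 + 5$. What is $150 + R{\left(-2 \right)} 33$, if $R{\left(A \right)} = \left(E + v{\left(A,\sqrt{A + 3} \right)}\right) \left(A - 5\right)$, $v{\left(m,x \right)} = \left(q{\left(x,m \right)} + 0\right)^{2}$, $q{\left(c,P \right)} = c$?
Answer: $-81$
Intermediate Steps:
$v{\left(m,x \right)} = x^{2}$ ($v{\left(m,x \right)} = \left(x + 0\right)^{2} = x^{2}$)
$E = 0$
$R{\left(A \right)} = \left(-5 + A\right) \left(3 + A\right)$ ($R{\left(A \right)} = \left(0 + \left(\sqrt{A + 3}\right)^{2}\right) \left(A - 5\right) = \left(0 + \left(\sqrt{3 + A}\right)^{2}\right) \left(-5 + A\right) = \left(0 + \left(3 + A\right)\right) \left(-5 + A\right) = \left(3 + A\right) \left(-5 + A\right) = \left(-5 + A\right) \left(3 + A\right)$)
$150 + R{\left(-2 \right)} 33 = 150 + \left(-15 + \left(-2\right)^{2} - -4\right) 33 = 150 + \left(-15 + 4 + 4\right) 33 = 150 - 231 = -81$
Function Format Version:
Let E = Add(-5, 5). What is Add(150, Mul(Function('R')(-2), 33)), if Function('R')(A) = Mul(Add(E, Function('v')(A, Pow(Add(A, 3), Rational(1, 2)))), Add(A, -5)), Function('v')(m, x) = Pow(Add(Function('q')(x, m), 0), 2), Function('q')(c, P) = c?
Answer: -81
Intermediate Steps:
Function('v')(m, x) = Pow(x, 2) (Function('v')(m, x) = Pow(Add(x, 0), 2) = Pow(x, 2))
E = 0
Function('R')(A) = Mul(Add(-5, A), Add(3, A)) (Function('R')(A) = Mul(Add(0, Pow(Pow(Add(A, 3), Rational(1, 2)), 2)), Add(A, -5)) = Mul(Add(0, Pow(Pow(Add(3, A), Rational(1, 2)), 2)), Add(-5, A)) = Mul(Add(0, Add(3, A)), Add(-5, A)) = Mul(Add(3, A), Add(-5, A)) = Mul(Add(-5, A), Add(3, A)))
Add(150, Mul(Function('R')(-2), 33)) = Add(150, Mul(Add(-15, Pow(-2, 2), Mul(-2, -2)), 33)) = Add(150, Mul(Add(-15, 4, 4), 33)) = Add(150, Mul(-7, 33)) = Add(150, -231) = -81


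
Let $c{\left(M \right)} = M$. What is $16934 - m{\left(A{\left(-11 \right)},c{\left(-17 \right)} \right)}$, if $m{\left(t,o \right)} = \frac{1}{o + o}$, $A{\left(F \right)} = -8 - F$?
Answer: $\frac{575757}{34} \approx 16934.0$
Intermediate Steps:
$m{\left(t,o \right)} = \frac{1}{2 o}$
$16934 - m{\left(A{\left(-11 \right)},c{\left(-17 \right)} \right)} = 16934 - \frac{1}{2 \left(-17\right)} = 16934 - \frac{1}{2} \left(- \frac{1}{17}\right) = 16934 - - \frac{1}{34} = 16934 + \frac{1}{34} = \frac{575757}{34}$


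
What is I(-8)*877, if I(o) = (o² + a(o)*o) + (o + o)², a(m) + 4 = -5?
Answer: 343784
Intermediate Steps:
a(m) = -9 (a(m) = -4 - 5 = -9)
I(o) = -9*o + 5*o² (I(o) = (o² - 9*o) + (o + o)² = (o² - 9*o) + (2*o)² = (o² - 9*o) + 4*o² = -9*o + 5*o²)
I(-8)*877 = -8*(-9 + 5*(-8))*877 = -8*(-9 - 40)*877 = -8*(-49)*877 = 392*877 = 343784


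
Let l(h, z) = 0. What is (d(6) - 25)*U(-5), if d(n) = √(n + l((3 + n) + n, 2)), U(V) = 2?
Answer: -50 + 2*√6 ≈ -45.101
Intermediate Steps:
d(n) = √n (d(n) = √(n + 0) = √n)
(d(6) - 25)*U(-5) = (√6 - 25)*2 = (-25 + √6)*2 = -50 + 2*√6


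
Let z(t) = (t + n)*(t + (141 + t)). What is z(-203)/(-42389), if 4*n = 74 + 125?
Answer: -162445/169556 ≈ -0.95806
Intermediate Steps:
n = 199/4 (n = (74 + 125)/4 = (¼)*199 = 199/4 ≈ 49.750)
z(t) = (141 + 2*t)*(199/4 + t) (z(t) = (t + 199/4)*(t + (141 + t)) = (199/4 + t)*(141 + 2*t) = (141 + 2*t)*(199/4 + t))
z(-203)/(-42389) = (28059/4 + 2*(-203)² + (481/2)*(-203))/(-42389) = (28059/4 + 2*41209 - 97643/2)*(-1/42389) = (28059/4 + 82418 - 97643/2)*(-1/42389) = (162445/4)*(-1/42389) = -162445/169556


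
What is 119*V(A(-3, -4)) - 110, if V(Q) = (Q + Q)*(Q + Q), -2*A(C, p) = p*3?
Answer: 17026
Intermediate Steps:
A(C, p) = -3*p/2 (A(C, p) = -p*3/2 = -3*p/2)
V(Q) = 4*Q² (V(Q) = (2*Q)*(2*Q) = 4*Q²)
119*V(A(-3, -4)) - 110 = 119*(4*(-3/2*(-4))²) - 110 = 119*(4*6²) - 110 = 119*(4*36) - 110 = 119*144 - 110 = 17136 - 110 = 17026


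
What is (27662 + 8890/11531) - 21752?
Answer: 68157100/11531 ≈ 5910.8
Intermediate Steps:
(27662 + 8890/11531) - 21752 = 318979412/11531 - 21752 = 68157100/11531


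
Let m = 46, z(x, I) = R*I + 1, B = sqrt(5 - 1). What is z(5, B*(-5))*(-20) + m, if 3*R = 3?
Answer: 226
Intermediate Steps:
B = 2 (B = sqrt(4) = 2)
R = 1 (R = (1/3)*3 = 1)
z(x, I) = 1 + I (z(x, I) = 1*I + 1 = I + 1 = 1 + I)
z(5, B*(-5))*(-20) + m = (1 + 2*(-5))*(-20) + 46 = (1 - 10)*(-20) + 46 = -9*(-20) + 46 = 180 + 46 = 226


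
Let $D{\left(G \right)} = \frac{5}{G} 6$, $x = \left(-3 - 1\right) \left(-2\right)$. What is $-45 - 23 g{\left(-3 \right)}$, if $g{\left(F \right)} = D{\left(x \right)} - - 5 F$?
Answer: $\frac{855}{4} \approx 213.75$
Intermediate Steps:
$x = 8$ ($x = \left(-4\right) \left(-2\right) = 8$)
$D{\left(G \right)} = \frac{30}{G}$
$g{\left(F \right)} = \frac{15}{4} + 5 F$ ($g{\left(F \right)} = \frac{30}{8} - - 5 F = 30 \cdot \frac{1}{8} - - 5 F = \frac{15}{4} + 5 F$)
$-45 - 23 g{\left(-3 \right)} = -45 - 23 \left(\frac{15}{4} + 5 \left(-3\right)\right) = -45 - 23 \left(\frac{15}{4} - 15\right) = -45 - - \frac{1035}{4} = -45 + \frac{1035}{4} = \frac{855}{4}$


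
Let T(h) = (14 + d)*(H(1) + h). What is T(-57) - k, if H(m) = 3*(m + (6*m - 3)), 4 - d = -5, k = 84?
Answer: -1119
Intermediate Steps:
d = 9 (d = 4 - 1*(-5) = 4 + 5 = 9)
H(m) = -9 + 21*m (H(m) = 3*(m + (-3 + 6*m)) = 3*(-3 + 7*m) = -9 + 21*m)
T(h) = 276 + 23*h (T(h) = (14 + 9)*((-9 + 21*1) + h) = 23*((-9 + 21) + h) = 23*(12 + h) = 276 + 23*h)
T(-57) - k = (276 + 23*(-57)) - 1*84 = (276 - 1311) - 84 = -1035 - 84 = -1119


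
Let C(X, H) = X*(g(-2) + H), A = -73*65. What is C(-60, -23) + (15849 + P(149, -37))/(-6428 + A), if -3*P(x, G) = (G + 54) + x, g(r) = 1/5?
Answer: 45806611/33519 ≈ 1366.6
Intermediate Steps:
g(r) = 1/5
P(x, G) = -18 - G/3 - x/3 (P(x, G) = -((G + 54) + x)/3 = -((54 + G) + x)/3 = -(54 + G + x)/3 = -18 - G/3 - x/3)
A = -4745
C(X, H) = X*(1/5 + H)
C(-60, -23) + (15849 + P(149, -37))/(-6428 + A) = -60*(1/5 - 23) + (15849 + (-18 - 1/3*(-37) - 1/3*149))/(-6428 - 4745) = -60*(-114/5) + (15849 + (-18 + 37/3 - 149/3))/(-11173) = 1368 + (15849 - 166/3)*(-1/11173) = 1368 + (47381/3)*(-1/11173) = 1368 - 47381/33519 = 45806611/33519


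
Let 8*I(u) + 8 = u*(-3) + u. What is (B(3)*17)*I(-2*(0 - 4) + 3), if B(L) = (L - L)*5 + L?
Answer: -765/4 ≈ -191.25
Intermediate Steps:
I(u) = -1 - u/4 (I(u) = -1 + (u*(-3) + u)/8 = -1 + (-3*u + u)/8 = -1 + (-2*u)/8 = -1 - u/4)
B(L) = L (B(L) = 0*5 + L = 0 + L = L)
(B(3)*17)*I(-2*(0 - 4) + 3) = (3*17)*(-1 - (-2*(0 - 4) + 3)/4) = 51*(-1 - (-2*(-4) + 3)/4) = 51*(-1 - (8 + 3)/4) = 51*(-1 - ¼*11) = 51*(-1 - 11/4) = 51*(-15/4) = -765/4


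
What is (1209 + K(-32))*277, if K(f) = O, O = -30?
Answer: 326583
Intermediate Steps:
K(f) = -30
(1209 + K(-32))*277 = (1209 - 30)*277 = 1179*277 = 326583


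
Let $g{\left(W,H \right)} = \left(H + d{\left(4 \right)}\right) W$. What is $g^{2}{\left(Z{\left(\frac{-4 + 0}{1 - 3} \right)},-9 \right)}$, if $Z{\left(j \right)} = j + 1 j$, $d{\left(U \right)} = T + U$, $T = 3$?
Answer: $64$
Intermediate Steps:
$d{\left(U \right)} = 3 + U$
$Z{\left(j \right)} = 2 j$ ($Z{\left(j \right)} = j + j = 2 j$)
$g{\left(W,H \right)} = W \left(7 + H\right)$ ($g{\left(W,H \right)} = \left(H + \left(3 + 4\right)\right) W = \left(H + 7\right) W = \left(7 + H\right) W = W \left(7 + H\right)$)
$g^{2}{\left(Z{\left(\frac{-4 + 0}{1 - 3} \right)},-9 \right)} = \left(2 \frac{-4 + 0}{1 - 3} \left(7 - 9\right)\right)^{2} = \left(2 \left(- \frac{4}{-2}\right) \left(-2\right)\right)^{2} = \left(2 \left(\left(-4\right) \left(- \frac{1}{2}\right)\right) \left(-2\right)\right)^{2} = \left(2 \cdot 2 \left(-2\right)\right)^{2} = \left(4 \left(-2\right)\right)^{2} = \left(-8\right)^{2} = 64$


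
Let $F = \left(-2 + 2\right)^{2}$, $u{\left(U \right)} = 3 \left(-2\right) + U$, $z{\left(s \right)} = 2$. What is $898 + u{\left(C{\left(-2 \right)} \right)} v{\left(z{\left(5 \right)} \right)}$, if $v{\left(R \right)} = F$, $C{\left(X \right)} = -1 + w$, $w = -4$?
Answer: $898$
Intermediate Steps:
$C{\left(X \right)} = -5$ ($C{\left(X \right)} = -1 - 4 = -5$)
$u{\left(U \right)} = -6 + U$
$F = 0$ ($F = 0^{2} = 0$)
$v{\left(R \right)} = 0$
$898 + u{\left(C{\left(-2 \right)} \right)} v{\left(z{\left(5 \right)} \right)} = 898 + \left(-6 - 5\right) 0 = 898 - 0 = 898 + 0 = 898$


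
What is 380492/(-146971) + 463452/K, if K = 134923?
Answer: 16776881776/19829768233 ≈ 0.84605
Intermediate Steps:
380492/(-146971) + 463452/K = 380492/(-146971) + 463452/134923 = 380492*(-1/146971) + 463452*(1/134923) = -380492/146971 + 463452/134923 = 16776881776/19829768233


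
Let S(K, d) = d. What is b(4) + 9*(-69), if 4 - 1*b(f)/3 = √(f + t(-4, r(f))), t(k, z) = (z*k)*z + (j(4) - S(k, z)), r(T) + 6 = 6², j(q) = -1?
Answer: -609 - 9*I*√403 ≈ -609.0 - 180.67*I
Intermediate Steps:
r(T) = 30 (r(T) = -6 + 6² = -6 + 36 = 30)
t(k, z) = -1 - z + k*z² (t(k, z) = (z*k)*z + (-1 - z) = (k*z)*z + (-1 - z) = k*z² + (-1 - z) = -1 - z + k*z²)
b(f) = 12 - 3*√(-3631 + f) (b(f) = 12 - 3*√(f + (-1 - 1*30 - 4*30²)) = 12 - 3*√(f + (-1 - 30 - 4*900)) = 12 - 3*√(f + (-1 - 30 - 3600)) = 12 - 3*√(f - 3631) = 12 - 3*√(-3631 + f))
b(4) + 9*(-69) = (12 - 3*√(-3631 + 4)) + 9*(-69) = (12 - 9*I*√403) - 621 = -609 - 9*I*√403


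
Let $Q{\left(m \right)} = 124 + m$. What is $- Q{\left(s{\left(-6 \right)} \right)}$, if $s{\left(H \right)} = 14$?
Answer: $-138$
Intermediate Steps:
$- Q{\left(s{\left(-6 \right)} \right)} = - (124 + 14) = \left(-1\right) 138 = -138$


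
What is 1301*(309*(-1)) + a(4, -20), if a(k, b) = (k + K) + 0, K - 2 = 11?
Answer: -401992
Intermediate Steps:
K = 13 (K = 2 + 11 = 13)
a(k, b) = 13 + k (a(k, b) = (k + 13) + 0 = (13 + k) + 0 = 13 + k)
1301*(309*(-1)) + a(4, -20) = 1301*(309*(-1)) + (13 + 4) = 1301*(-309) + 17 = -402009 + 17 = -401992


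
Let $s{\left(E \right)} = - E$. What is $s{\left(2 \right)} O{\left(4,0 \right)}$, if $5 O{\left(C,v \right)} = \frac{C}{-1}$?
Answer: $\frac{8}{5} \approx 1.6$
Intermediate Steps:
$O{\left(C,v \right)} = - \frac{C}{5}$ ($O{\left(C,v \right)} = \frac{C \frac{1}{-1}}{5} = \frac{C \left(-1\right)}{5} = \frac{\left(-1\right) C}{5} = - \frac{C}{5}$)
$s{\left(2 \right)} O{\left(4,0 \right)} = \left(-1\right) 2 \left(\left(- \frac{1}{5}\right) 4\right) = \left(-2\right) \left(- \frac{4}{5}\right) = \frac{8}{5}$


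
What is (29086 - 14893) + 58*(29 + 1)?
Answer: 15933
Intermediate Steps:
(29086 - 14893) + 58*(29 + 1) = 14193 + 58*30 = 14193 + 1740 = 15933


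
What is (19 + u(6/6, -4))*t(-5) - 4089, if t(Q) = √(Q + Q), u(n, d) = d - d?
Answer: -4089 + 19*I*√10 ≈ -4089.0 + 60.083*I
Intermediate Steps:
u(n, d) = 0
t(Q) = √2*√Q (t(Q) = √(2*Q) = √2*√Q)
(19 + u(6/6, -4))*t(-5) - 4089 = (19 + 0)*(√2*√(-5)) - 4089 = 19*(√2*(I*√5)) - 4089 = 19*(I*√10) - 4089 = 19*I*√10 - 4089 = -4089 + 19*I*√10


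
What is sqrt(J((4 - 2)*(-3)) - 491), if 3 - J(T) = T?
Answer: I*sqrt(482) ≈ 21.954*I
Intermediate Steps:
J(T) = 3 - T
sqrt(J((4 - 2)*(-3)) - 491) = sqrt((3 - (4 - 2)*(-3)) - 491) = sqrt((3 - 2*(-3)) - 491) = sqrt((3 - 1*(-6)) - 491) = sqrt((3 + 6) - 491) = sqrt(9 - 491) = sqrt(-482) = I*sqrt(482)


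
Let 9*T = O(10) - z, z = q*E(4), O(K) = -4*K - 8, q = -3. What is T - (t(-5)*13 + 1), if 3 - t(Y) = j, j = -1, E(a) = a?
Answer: -57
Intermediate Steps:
O(K) = -8 - 4*K
t(Y) = 4 (t(Y) = 3 - 1*(-1) = 3 + 1 = 4)
z = -12 (z = -3*4 = -12)
T = -4 (T = ((-8 - 4*10) - 1*(-12))/9 = ((-8 - 40) + 12)/9 = (-48 + 12)/9 = (⅑)*(-36) = -4)
T - (t(-5)*13 + 1) = -4 - (4*13 + 1) = -4 - (52 + 1) = -4 - 1*53 = -4 - 53 = -57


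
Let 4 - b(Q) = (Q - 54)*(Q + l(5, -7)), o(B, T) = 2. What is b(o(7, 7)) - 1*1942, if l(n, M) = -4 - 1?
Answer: -2094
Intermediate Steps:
l(n, M) = -5
b(Q) = 4 - (-54 + Q)*(-5 + Q) (b(Q) = 4 - (Q - 54)*(Q - 5) = 4 - (-54 + Q)*(-5 + Q))
b(o(7, 7)) - 1*1942 = (-266 - 1*2² + 59*2) - 1*1942 = (-266 - 1*4 + 118) - 1942 = (-266 - 4 + 118) - 1942 = -152 - 1942 = -2094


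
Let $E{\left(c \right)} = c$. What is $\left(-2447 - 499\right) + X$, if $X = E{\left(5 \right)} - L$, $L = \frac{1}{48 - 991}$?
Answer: $- \frac{2773362}{943} \approx -2941.0$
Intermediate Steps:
$L = - \frac{1}{943}$ ($L = \frac{1}{-943} = - \frac{1}{943} \approx -0.0010604$)
$X = \frac{4716}{943}$ ($X = 5 - - \frac{1}{943} = 5 + \frac{1}{943} = \frac{4716}{943} \approx 5.0011$)
$\left(-2447 - 499\right) + X = \left(-2447 - 499\right) + \frac{4716}{943} = -2946 + \frac{4716}{943} = - \frac{2773362}{943}$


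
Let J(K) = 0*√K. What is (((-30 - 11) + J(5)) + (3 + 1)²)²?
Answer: 625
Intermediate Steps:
J(K) = 0
(((-30 - 11) + J(5)) + (3 + 1)²)² = (((-30 - 11) + 0) + (3 + 1)²)² = ((-41 + 0) + 4²)² = (-41 + 16)² = (-25)² = 625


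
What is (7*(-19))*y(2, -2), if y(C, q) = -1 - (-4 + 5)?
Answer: 266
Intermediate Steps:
y(C, q) = -2 (y(C, q) = -1 - 1*1 = -1 - 1 = -2)
(7*(-19))*y(2, -2) = (7*(-19))*(-2) = -133*(-2) = 266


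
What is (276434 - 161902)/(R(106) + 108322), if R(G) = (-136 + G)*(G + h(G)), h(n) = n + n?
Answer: 57266/49391 ≈ 1.1594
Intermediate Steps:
h(n) = 2*n
R(G) = 3*G*(-136 + G) (R(G) = (-136 + G)*(G + 2*G) = (-136 + G)*(3*G) = 3*G*(-136 + G))
(276434 - 161902)/(R(106) + 108322) = (276434 - 161902)/(3*106*(-136 + 106) + 108322) = 114532/(3*106*(-30) + 108322) = 114532/(-9540 + 108322) = 114532/98782 = 114532*(1/98782) = 57266/49391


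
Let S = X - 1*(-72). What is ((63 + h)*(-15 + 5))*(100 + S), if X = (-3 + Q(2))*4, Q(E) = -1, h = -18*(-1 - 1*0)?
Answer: -126360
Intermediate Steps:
h = 18 (h = -18*(-1 + 0) = -18*(-1) = 18)
X = -16 (X = (-3 - 1)*4 = -4*4 = -16)
S = 56 (S = -16 - 1*(-72) = -16 + 72 = 56)
((63 + h)*(-15 + 5))*(100 + S) = ((63 + 18)*(-15 + 5))*(100 + 56) = (81*(-10))*156 = -810*156 = -126360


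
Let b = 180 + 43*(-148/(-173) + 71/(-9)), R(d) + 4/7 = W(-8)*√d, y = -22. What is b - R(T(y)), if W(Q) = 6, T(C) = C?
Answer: -1328203/10899 - 6*I*√22 ≈ -121.86 - 28.142*I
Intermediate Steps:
R(d) = -4/7 + 6*√d
b = -190633/1557 (b = 180 + 43*(-148*(-1/173) + 71*(-⅑)) = 180 + 43*(148/173 - 71/9) = 180 + 43*(-10951/1557) = 180 - 470893/1557 = -190633/1557 ≈ -122.44)
b - R(T(y)) = -190633/1557 - (-4/7 + 6*√(-22)) = -190633/1557 - (-4/7 + 6*(I*√22)) = -190633/1557 - (-4/7 + 6*I*√22) = -190633/1557 + (4/7 - 6*I*√22) = -1328203/10899 - 6*I*√22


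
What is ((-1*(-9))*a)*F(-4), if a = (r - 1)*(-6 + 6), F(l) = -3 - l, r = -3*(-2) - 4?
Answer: 0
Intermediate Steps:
r = 2 (r = 6 - 4 = 2)
a = 0 (a = (2 - 1)*(-6 + 6) = 1*0 = 0)
((-1*(-9))*a)*F(-4) = (-1*(-9)*0)*(-3 - 1*(-4)) = (9*0)*(-3 + 4) = 0*1 = 0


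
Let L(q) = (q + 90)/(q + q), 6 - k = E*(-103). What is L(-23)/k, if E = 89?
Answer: -67/421958 ≈ -0.00015878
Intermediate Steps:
k = 9173 (k = 6 - 89*(-103) = 6 - 1*(-9167) = 6 + 9167 = 9173)
L(q) = (90 + q)/(2*q) (L(q) = (90 + q)/((2*q)) = (90 + q)*(1/(2*q)) = (90 + q)/(2*q))
L(-23)/k = ((½)*(90 - 23)/(-23))/9173 = ((½)*(-1/23)*67)*(1/9173) = -67/46*1/9173 = -67/421958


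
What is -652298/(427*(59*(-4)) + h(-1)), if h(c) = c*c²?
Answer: 652298/100773 ≈ 6.4729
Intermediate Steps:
h(c) = c³
-652298/(427*(59*(-4)) + h(-1)) = -652298/(427*(59*(-4)) + (-1)³) = -652298/(427*(-236) - 1) = -652298/(-100772 - 1) = -652298/(-100773) = -652298*(-1/100773) = 652298/100773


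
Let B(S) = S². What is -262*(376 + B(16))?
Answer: -165584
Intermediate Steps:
-262*(376 + B(16)) = -262*(376 + 16²) = -262*(376 + 256) = -262*632 = -165584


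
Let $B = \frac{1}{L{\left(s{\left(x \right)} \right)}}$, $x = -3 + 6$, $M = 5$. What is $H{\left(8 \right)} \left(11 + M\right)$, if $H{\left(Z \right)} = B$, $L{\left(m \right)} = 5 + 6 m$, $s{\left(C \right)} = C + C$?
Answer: $\frac{16}{41} \approx 0.39024$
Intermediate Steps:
$x = 3$
$s{\left(C \right)} = 2 C$
$B = \frac{1}{41}$ ($B = \frac{1}{5 + 6 \cdot 2 \cdot 3} = \frac{1}{5 + 6 \cdot 6} = \frac{1}{5 + 36} = \frac{1}{41} \approx 0.02439$)
$H{\left(Z \right)} = \frac{1}{41}$
$H{\left(8 \right)} \left(11 + M\right) = \frac{11 + 5}{41} = \frac{1}{41} \cdot 16 = \frac{16}{41}$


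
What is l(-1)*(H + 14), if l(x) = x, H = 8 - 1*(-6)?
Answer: -28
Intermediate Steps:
H = 14 (H = 8 + 6 = 14)
l(-1)*(H + 14) = -(14 + 14) = -1*28 = -28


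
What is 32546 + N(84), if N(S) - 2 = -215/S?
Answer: 2733817/84 ≈ 32545.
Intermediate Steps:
N(S) = 2 - 215/S
32546 + N(84) = 32546 + (2 - 215/84) = 32546 - 47/84 = 2733817/84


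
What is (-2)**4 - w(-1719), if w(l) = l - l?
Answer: 16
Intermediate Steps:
w(l) = 0
(-2)**4 - w(-1719) = (-2)**4 - 1*0 = 16 + 0 = 16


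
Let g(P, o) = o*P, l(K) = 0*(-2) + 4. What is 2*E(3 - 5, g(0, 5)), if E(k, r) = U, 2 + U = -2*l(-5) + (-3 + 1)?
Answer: -24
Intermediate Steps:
l(K) = 4 (l(K) = 0 + 4 = 4)
g(P, o) = P*o
U = -12 (U = -2 + (-2*4 + (-3 + 1)) = -2 + (-8 - 2) = -2 - 10 = -12)
E(k, r) = -12
2*E(3 - 5, g(0, 5)) = 2*(-12) = -24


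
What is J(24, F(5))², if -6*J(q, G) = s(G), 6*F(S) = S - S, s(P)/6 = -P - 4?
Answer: 16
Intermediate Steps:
s(P) = -24 - 6*P (s(P) = 6*(-P - 4) = 6*(-4 - P) = -24 - 6*P)
F(S) = 0 (F(S) = (S - S)/6 = (⅙)*0 = 0)
J(q, G) = 4 + G (J(q, G) = -(-24 - 6*G)/6 = 4 + G)
J(24, F(5))² = (4 + 0)² = 4² = 16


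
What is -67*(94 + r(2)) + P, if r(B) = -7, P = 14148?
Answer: 8319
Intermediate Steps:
-67*(94 + r(2)) + P = -67*(94 - 7) + 14148 = -67*87 + 14148 = -5829 + 14148 = 8319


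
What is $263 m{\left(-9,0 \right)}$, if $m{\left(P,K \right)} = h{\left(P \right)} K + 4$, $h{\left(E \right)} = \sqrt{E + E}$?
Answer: $1052$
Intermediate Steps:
$h{\left(E \right)} = \sqrt{2} \sqrt{E}$ ($h{\left(E \right)} = \sqrt{2 E} = \sqrt{2} \sqrt{E}$)
$m{\left(P,K \right)} = 4 + K \sqrt{2} \sqrt{P}$ ($m{\left(P,K \right)} = \sqrt{2} \sqrt{P} K + 4 = K \sqrt{2} \sqrt{P} + 4 = 4 + K \sqrt{2} \sqrt{P}$)
$263 m{\left(-9,0 \right)} = 263 \left(4 + 0 \sqrt{2} \sqrt{-9}\right) = 263 \left(4 + 0 \sqrt{2} \cdot 3 i\right) = 263 \left(4 + 0\right) = 263 \cdot 4 = 1052$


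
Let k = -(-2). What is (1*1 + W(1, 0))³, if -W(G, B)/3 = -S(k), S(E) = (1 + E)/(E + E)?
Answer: 2197/64 ≈ 34.328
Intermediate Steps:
k = 2 (k = -1*(-2) = 2)
S(E) = (1 + E)/(2*E) (S(E) = (1 + E)/((2*E)) = (1 + E)*(1/(2*E)) = (1 + E)/(2*E))
W(G, B) = 9/4 (W(G, B) = -(-3)*(½)*(1 + 2)/2 = -(-3)*(½)*(½)*3 = -(-3)*3/4 = -3*(-¾) = 9/4)
(1*1 + W(1, 0))³ = (1*1 + 9/4)³ = (1 + 9/4)³ = (13/4)³ = 2197/64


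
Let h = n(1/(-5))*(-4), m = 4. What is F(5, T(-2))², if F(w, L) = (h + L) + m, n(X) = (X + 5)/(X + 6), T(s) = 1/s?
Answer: 121/3364 ≈ 0.035969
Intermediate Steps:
n(X) = (5 + X)/(6 + X)
h = -96/29 (h = ((5 + 1/(-5))/(6 + 1/(-5)))*(-4) = ((5 - ⅕)/(6 - ⅕))*(-4) = ((24/5)/(29/5))*(-4) = ((5/29)*(24/5))*(-4) = (24/29)*(-4) = -96/29 ≈ -3.3103)
F(w, L) = 20/29 + L (F(w, L) = (-96/29 + L) + 4 = 20/29 + L)
F(5, T(-2))² = (20/29 + 1/(-2))² = (20/29 - ½)² = (11/58)² = 121/3364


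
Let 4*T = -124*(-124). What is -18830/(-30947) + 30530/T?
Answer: 72656745/8497162 ≈ 8.5507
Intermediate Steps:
T = 3844 (T = (-124*(-124))/4 = (¼)*15376 = 3844)
-18830/(-30947) + 30530/T = -18830/(-30947) + 30530/3844 = -18830*(-1/30947) + 30530*(1/3844) = 2690/4421 + 15265/1922 = 72656745/8497162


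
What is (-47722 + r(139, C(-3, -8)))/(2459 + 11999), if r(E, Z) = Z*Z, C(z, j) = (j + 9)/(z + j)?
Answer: -5774361/1749418 ≈ -3.3007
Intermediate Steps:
C(z, j) = (9 + j)/(j + z)
r(E, Z) = Z**2
(-47722 + r(139, C(-3, -8)))/(2459 + 11999) = (-47722 + ((9 - 8)/(-8 - 3))**2)/(2459 + 11999) = (-47722 + (1/(-11))**2)/14458 = (-47722 + (-1/11*1)**2)*(1/14458) = (-47722 + (-1/11)**2)*(1/14458) = (-47722 + 1/121)*(1/14458) = -5774361/121*1/14458 = -5774361/1749418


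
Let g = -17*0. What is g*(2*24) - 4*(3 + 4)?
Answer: -28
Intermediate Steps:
g = 0
g*(2*24) - 4*(3 + 4) = 0*(2*24) - 4*(3 + 4) = 0*48 - 4*7 = 0 - 28 = -28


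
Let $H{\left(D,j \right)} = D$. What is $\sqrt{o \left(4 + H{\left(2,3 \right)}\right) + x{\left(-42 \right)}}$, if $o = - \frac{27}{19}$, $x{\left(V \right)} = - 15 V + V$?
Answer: $\frac{\sqrt{209190}}{19} \approx 24.072$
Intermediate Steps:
$x{\left(V \right)} = - 14 V$
$o = - \frac{27}{19}$ ($o = \left(-27\right) \frac{1}{19} = - \frac{27}{19} \approx -1.4211$)
$\sqrt{o \left(4 + H{\left(2,3 \right)}\right) + x{\left(-42 \right)}} = \sqrt{- \frac{27 \left(4 + 2\right)}{19} - -588} = \sqrt{\left(- \frac{27}{19}\right) 6 + 588} = \sqrt{- \frac{162}{19} + 588} = \sqrt{\frac{11010}{19}} = \frac{\sqrt{209190}}{19}$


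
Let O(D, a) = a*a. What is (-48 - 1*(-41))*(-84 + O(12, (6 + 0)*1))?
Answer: 336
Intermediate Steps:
O(D, a) = a**2
(-48 - 1*(-41))*(-84 + O(12, (6 + 0)*1)) = (-48 - 1*(-41))*(-84 + ((6 + 0)*1)**2) = (-48 + 41)*(-84 + (6*1)**2) = -7*(-84 + 6**2) = -7*(-84 + 36) = -7*(-48) = 336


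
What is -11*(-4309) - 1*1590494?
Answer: -1543095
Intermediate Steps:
-11*(-4309) - 1*1590494 = 47399 - 1590494 = -1543095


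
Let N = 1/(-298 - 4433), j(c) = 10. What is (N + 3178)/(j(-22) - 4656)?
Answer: -15035117/21980226 ≈ -0.68403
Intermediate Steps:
N = -1/4731 (N = 1/(-4731) = -1/4731 ≈ -0.00021137)
(N + 3178)/(j(-22) - 4656) = (-1/4731 + 3178)/(10 - 4656) = (15035117/4731)/(-4646) = (15035117/4731)*(-1/4646) = -15035117/21980226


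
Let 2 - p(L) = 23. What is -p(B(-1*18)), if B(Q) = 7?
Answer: 21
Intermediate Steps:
p(L) = -21 (p(L) = 2 - 1*23 = 2 - 23 = -21)
-p(B(-1*18)) = -1*(-21) = 21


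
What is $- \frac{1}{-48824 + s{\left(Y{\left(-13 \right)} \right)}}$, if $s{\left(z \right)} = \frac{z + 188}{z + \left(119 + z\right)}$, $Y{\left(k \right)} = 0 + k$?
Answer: $\frac{93}{4540457} \approx 2.0483 \cdot 10^{-5}$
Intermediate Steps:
$Y{\left(k \right)} = k$
$s{\left(z \right)} = \frac{188 + z}{119 + 2 z}$
$- \frac{1}{-48824 + s{\left(Y{\left(-13 \right)} \right)}} = - \frac{1}{-48824 + \frac{188 - 13}{119 + 2 \left(-13\right)}} = - \frac{1}{-48824 + \frac{1}{119 - 26} \cdot 175} = - \frac{1}{-48824 + \frac{1}{93} \cdot 175} = - \frac{1}{-48824 + \frac{175}{93}} = - \frac{1}{- \frac{4540457}{93}} = \left(-1\right) \left(- \frac{93}{4540457}\right) = \frac{93}{4540457}$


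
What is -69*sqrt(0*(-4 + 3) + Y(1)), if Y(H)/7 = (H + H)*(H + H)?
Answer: -138*sqrt(7) ≈ -365.11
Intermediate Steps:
Y(H) = 28*H**2 (Y(H) = 7*((H + H)*(H + H)) = 7*((2*H)*(2*H)) = 7*(4*H**2) = 28*H**2)
-69*sqrt(0*(-4 + 3) + Y(1)) = -69*sqrt(0*(-4 + 3) + 28*1**2) = -69*sqrt(0*(-1) + 28*1) = -69*sqrt(0 + 28) = -138*sqrt(7)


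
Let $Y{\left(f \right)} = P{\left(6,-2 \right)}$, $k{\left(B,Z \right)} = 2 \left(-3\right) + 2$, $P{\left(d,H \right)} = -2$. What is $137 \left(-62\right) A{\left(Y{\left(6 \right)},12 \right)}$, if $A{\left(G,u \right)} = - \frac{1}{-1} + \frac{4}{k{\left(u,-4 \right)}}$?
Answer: $0$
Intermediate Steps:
$k{\left(B,Z \right)} = -4$ ($k{\left(B,Z \right)} = -6 + 2 = -4$)
$Y{\left(f \right)} = -2$
$A{\left(G,u \right)} = 0$ ($A{\left(G,u \right)} = - \frac{1}{-1} + \frac{4}{-4} = \left(-1\right) \left(-1\right) + 4 \left(- \frac{1}{4}\right) = 1 - 1 = 0$)
$137 \left(-62\right) A{\left(Y{\left(6 \right)},12 \right)} = 137 \left(-62\right) 0 = \left(-8494\right) 0 = 0$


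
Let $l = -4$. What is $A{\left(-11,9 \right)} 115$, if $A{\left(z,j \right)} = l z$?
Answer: $5060$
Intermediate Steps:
$A{\left(z,j \right)} = - 4 z$
$A{\left(-11,9 \right)} 115 = \left(-4\right) \left(-11\right) 115 = 44 \cdot 115 = 5060$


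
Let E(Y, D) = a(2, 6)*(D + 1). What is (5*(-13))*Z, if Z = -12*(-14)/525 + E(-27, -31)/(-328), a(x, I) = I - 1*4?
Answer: -13403/410 ≈ -32.690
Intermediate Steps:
a(x, I) = -4 + I (a(x, I) = I - 4 = -4 + I)
E(Y, D) = 2 + 2*D (E(Y, D) = (-4 + 6)*(D + 1) = 2*(1 + D) = 2 + 2*D)
Z = 1031/2050 (Z = -12*(-14)/525 + (2 + 2*(-31))/(-328) = 168*(1/525) + (2 - 62)*(-1/328) = 8/25 - 60*(-1/328) = 8/25 + 15/82 = 1031/2050 ≈ 0.50293)
(5*(-13))*Z = (5*(-13))*(1031/2050) = -65*1031/2050 = -13403/410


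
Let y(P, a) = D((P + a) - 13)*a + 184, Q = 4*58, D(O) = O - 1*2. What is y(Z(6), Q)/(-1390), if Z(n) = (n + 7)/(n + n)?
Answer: -76169/2085 ≈ -36.532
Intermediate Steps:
Z(n) = (7 + n)/(2*n) (Z(n) = (7 + n)/((2*n)) = (7 + n)*(1/(2*n)) = (7 + n)/(2*n))
D(O) = -2 + O (D(O) = O - 2 = -2 + O)
Q = 232
y(P, a) = 184 + a*(-15 + P + a) (y(P, a) = (-2 + ((P + a) - 13))*a + 184 = (-2 + (-13 + P + a))*a + 184 = (-15 + P + a)*a + 184 = a*(-15 + P + a) + 184 = 184 + a*(-15 + P + a))
y(Z(6), Q)/(-1390) = (184 + 232*(-15 + (½)*(7 + 6)/6 + 232))/(-1390) = (184 + 232*(-15 + (½)*(⅙)*13 + 232))*(-1/1390) = (184 + 232*(-15 + 13/12 + 232))*(-1/1390) = (184 + 232*(2617/12))*(-1/1390) = (184 + 151786/3)*(-1/1390) = (152338/3)*(-1/1390) = -76169/2085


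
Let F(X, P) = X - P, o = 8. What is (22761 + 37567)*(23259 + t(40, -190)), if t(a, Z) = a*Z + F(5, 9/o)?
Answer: 944909923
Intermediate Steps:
t(a, Z) = 31/8 + Z*a (t(a, Z) = a*Z + (5 - 9/8) = Z*a + (5 - 9/8) = Z*a + 31/8 = 31/8 + Z*a)
(22761 + 37567)*(23259 + t(40, -190)) = (22761 + 37567)*(23259 + (31/8 - 190*40)) = 60328*(23259 + (31/8 - 7600)) = 60328*(23259 - 60769/8) = 60328*(125303/8) = 944909923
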